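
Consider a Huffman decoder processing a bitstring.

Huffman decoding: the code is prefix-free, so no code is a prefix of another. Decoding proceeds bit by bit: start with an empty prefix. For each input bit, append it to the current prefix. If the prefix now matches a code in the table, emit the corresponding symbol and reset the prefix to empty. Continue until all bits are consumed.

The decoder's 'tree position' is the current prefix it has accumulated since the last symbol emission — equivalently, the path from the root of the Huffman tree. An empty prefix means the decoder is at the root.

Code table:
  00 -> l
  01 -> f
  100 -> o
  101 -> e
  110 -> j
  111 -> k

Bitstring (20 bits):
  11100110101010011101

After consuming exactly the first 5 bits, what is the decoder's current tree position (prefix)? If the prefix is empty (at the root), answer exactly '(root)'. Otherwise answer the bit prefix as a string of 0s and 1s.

Answer: (root)

Derivation:
Bit 0: prefix='1' (no match yet)
Bit 1: prefix='11' (no match yet)
Bit 2: prefix='111' -> emit 'k', reset
Bit 3: prefix='0' (no match yet)
Bit 4: prefix='00' -> emit 'l', reset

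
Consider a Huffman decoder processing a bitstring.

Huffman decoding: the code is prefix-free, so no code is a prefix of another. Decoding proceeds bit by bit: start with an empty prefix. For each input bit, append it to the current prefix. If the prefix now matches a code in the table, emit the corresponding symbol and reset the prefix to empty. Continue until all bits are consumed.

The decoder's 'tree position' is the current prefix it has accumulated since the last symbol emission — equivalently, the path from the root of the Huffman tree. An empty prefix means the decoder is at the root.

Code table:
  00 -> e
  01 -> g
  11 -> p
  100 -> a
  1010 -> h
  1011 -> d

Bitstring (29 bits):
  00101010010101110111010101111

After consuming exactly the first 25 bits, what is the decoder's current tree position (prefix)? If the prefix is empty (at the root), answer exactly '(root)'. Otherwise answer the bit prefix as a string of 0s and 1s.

Bit 0: prefix='0' (no match yet)
Bit 1: prefix='00' -> emit 'e', reset
Bit 2: prefix='1' (no match yet)
Bit 3: prefix='10' (no match yet)
Bit 4: prefix='101' (no match yet)
Bit 5: prefix='1010' -> emit 'h', reset
Bit 6: prefix='1' (no match yet)
Bit 7: prefix='10' (no match yet)
Bit 8: prefix='100' -> emit 'a', reset
Bit 9: prefix='1' (no match yet)
Bit 10: prefix='10' (no match yet)
Bit 11: prefix='101' (no match yet)
Bit 12: prefix='1010' -> emit 'h', reset
Bit 13: prefix='1' (no match yet)
Bit 14: prefix='11' -> emit 'p', reset
Bit 15: prefix='1' (no match yet)
Bit 16: prefix='10' (no match yet)
Bit 17: prefix='101' (no match yet)
Bit 18: prefix='1011' -> emit 'd', reset
Bit 19: prefix='1' (no match yet)
Bit 20: prefix='10' (no match yet)
Bit 21: prefix='101' (no match yet)
Bit 22: prefix='1010' -> emit 'h', reset
Bit 23: prefix='1' (no match yet)
Bit 24: prefix='10' (no match yet)

Answer: 10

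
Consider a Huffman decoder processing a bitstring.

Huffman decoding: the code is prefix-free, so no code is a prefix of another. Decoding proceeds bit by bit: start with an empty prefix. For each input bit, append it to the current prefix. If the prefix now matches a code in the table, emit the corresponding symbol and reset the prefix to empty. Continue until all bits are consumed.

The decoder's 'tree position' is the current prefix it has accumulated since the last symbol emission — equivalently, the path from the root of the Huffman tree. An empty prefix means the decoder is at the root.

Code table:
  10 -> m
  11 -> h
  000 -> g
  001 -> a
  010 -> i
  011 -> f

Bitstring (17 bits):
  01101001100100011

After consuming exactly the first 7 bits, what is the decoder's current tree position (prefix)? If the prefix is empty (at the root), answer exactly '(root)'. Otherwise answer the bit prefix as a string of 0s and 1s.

Bit 0: prefix='0' (no match yet)
Bit 1: prefix='01' (no match yet)
Bit 2: prefix='011' -> emit 'f', reset
Bit 3: prefix='0' (no match yet)
Bit 4: prefix='01' (no match yet)
Bit 5: prefix='010' -> emit 'i', reset
Bit 6: prefix='0' (no match yet)

Answer: 0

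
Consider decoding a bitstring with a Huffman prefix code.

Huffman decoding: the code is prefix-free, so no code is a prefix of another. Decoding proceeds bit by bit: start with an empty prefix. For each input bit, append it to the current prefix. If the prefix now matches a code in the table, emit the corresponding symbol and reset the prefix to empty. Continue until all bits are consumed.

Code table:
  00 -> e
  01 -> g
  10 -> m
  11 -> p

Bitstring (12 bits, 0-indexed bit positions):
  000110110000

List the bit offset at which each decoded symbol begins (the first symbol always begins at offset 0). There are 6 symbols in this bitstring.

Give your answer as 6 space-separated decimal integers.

Answer: 0 2 4 6 8 10

Derivation:
Bit 0: prefix='0' (no match yet)
Bit 1: prefix='00' -> emit 'e', reset
Bit 2: prefix='0' (no match yet)
Bit 3: prefix='01' -> emit 'g', reset
Bit 4: prefix='1' (no match yet)
Bit 5: prefix='10' -> emit 'm', reset
Bit 6: prefix='1' (no match yet)
Bit 7: prefix='11' -> emit 'p', reset
Bit 8: prefix='0' (no match yet)
Bit 9: prefix='00' -> emit 'e', reset
Bit 10: prefix='0' (no match yet)
Bit 11: prefix='00' -> emit 'e', reset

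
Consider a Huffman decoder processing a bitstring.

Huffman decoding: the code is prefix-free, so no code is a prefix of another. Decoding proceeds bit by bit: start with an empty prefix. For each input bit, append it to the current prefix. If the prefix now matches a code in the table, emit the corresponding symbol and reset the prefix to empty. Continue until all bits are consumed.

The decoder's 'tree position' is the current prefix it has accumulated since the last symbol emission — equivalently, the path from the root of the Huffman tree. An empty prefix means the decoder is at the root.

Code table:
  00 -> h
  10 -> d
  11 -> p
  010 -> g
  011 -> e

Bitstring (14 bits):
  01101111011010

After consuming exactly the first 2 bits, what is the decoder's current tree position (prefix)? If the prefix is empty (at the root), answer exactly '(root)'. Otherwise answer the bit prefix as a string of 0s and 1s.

Answer: 01

Derivation:
Bit 0: prefix='0' (no match yet)
Bit 1: prefix='01' (no match yet)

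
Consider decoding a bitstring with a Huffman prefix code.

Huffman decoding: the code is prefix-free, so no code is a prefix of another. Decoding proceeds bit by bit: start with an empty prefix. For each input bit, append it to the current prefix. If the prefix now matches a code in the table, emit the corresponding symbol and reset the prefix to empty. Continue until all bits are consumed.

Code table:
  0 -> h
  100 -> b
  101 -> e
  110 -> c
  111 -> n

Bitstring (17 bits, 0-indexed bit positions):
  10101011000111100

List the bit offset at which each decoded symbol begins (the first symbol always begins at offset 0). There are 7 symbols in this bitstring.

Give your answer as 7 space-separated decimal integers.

Bit 0: prefix='1' (no match yet)
Bit 1: prefix='10' (no match yet)
Bit 2: prefix='101' -> emit 'e', reset
Bit 3: prefix='0' -> emit 'h', reset
Bit 4: prefix='1' (no match yet)
Bit 5: prefix='10' (no match yet)
Bit 6: prefix='101' -> emit 'e', reset
Bit 7: prefix='1' (no match yet)
Bit 8: prefix='10' (no match yet)
Bit 9: prefix='100' -> emit 'b', reset
Bit 10: prefix='0' -> emit 'h', reset
Bit 11: prefix='1' (no match yet)
Bit 12: prefix='11' (no match yet)
Bit 13: prefix='111' -> emit 'n', reset
Bit 14: prefix='1' (no match yet)
Bit 15: prefix='10' (no match yet)
Bit 16: prefix='100' -> emit 'b', reset

Answer: 0 3 4 7 10 11 14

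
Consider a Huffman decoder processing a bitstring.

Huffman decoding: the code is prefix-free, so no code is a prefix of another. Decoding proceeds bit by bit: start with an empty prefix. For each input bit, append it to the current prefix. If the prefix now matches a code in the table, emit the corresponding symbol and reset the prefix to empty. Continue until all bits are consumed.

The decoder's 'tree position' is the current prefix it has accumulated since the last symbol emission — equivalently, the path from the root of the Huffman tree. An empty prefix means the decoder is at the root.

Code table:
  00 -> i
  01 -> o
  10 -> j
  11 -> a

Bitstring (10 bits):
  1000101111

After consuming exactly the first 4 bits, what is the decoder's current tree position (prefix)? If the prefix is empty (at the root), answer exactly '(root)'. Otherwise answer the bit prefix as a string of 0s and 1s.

Answer: (root)

Derivation:
Bit 0: prefix='1' (no match yet)
Bit 1: prefix='10' -> emit 'j', reset
Bit 2: prefix='0' (no match yet)
Bit 3: prefix='00' -> emit 'i', reset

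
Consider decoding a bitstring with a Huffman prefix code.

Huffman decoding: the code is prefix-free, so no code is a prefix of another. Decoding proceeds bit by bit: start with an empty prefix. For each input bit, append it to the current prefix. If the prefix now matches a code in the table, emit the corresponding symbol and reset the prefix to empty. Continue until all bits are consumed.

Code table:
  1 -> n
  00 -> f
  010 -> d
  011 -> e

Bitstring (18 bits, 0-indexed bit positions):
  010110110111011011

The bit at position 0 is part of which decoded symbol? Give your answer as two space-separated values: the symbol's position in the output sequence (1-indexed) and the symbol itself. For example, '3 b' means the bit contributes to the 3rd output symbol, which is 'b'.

Bit 0: prefix='0' (no match yet)
Bit 1: prefix='01' (no match yet)
Bit 2: prefix='010' -> emit 'd', reset
Bit 3: prefix='1' -> emit 'n', reset
Bit 4: prefix='1' -> emit 'n', reset

Answer: 1 d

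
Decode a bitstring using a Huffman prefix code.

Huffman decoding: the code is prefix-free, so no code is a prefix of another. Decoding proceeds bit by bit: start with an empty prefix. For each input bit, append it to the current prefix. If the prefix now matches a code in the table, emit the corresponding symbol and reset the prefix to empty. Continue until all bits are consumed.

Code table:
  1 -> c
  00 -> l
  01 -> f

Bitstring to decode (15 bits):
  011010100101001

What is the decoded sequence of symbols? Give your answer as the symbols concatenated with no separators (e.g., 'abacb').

Bit 0: prefix='0' (no match yet)
Bit 1: prefix='01' -> emit 'f', reset
Bit 2: prefix='1' -> emit 'c', reset
Bit 3: prefix='0' (no match yet)
Bit 4: prefix='01' -> emit 'f', reset
Bit 5: prefix='0' (no match yet)
Bit 6: prefix='01' -> emit 'f', reset
Bit 7: prefix='0' (no match yet)
Bit 8: prefix='00' -> emit 'l', reset
Bit 9: prefix='1' -> emit 'c', reset
Bit 10: prefix='0' (no match yet)
Bit 11: prefix='01' -> emit 'f', reset
Bit 12: prefix='0' (no match yet)
Bit 13: prefix='00' -> emit 'l', reset
Bit 14: prefix='1' -> emit 'c', reset

Answer: fcfflcflc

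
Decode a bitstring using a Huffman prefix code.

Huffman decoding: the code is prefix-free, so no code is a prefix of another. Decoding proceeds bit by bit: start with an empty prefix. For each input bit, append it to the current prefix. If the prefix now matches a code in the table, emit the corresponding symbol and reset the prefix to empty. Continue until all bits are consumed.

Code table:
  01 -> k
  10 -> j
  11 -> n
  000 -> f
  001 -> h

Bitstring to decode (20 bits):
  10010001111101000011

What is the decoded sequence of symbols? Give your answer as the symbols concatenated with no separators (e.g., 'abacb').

Bit 0: prefix='1' (no match yet)
Bit 1: prefix='10' -> emit 'j', reset
Bit 2: prefix='0' (no match yet)
Bit 3: prefix='01' -> emit 'k', reset
Bit 4: prefix='0' (no match yet)
Bit 5: prefix='00' (no match yet)
Bit 6: prefix='000' -> emit 'f', reset
Bit 7: prefix='1' (no match yet)
Bit 8: prefix='11' -> emit 'n', reset
Bit 9: prefix='1' (no match yet)
Bit 10: prefix='11' -> emit 'n', reset
Bit 11: prefix='1' (no match yet)
Bit 12: prefix='10' -> emit 'j', reset
Bit 13: prefix='1' (no match yet)
Bit 14: prefix='10' -> emit 'j', reset
Bit 15: prefix='0' (no match yet)
Bit 16: prefix='00' (no match yet)
Bit 17: prefix='000' -> emit 'f', reset
Bit 18: prefix='1' (no match yet)
Bit 19: prefix='11' -> emit 'n', reset

Answer: jkfnnjjfn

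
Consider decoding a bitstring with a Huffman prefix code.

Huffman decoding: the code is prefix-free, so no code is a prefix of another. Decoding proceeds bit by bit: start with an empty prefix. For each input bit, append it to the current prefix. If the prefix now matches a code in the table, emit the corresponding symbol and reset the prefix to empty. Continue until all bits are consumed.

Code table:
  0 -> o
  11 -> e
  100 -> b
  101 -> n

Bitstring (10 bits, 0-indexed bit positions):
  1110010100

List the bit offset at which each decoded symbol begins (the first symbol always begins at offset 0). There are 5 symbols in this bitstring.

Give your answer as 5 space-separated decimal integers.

Bit 0: prefix='1' (no match yet)
Bit 1: prefix='11' -> emit 'e', reset
Bit 2: prefix='1' (no match yet)
Bit 3: prefix='10' (no match yet)
Bit 4: prefix='100' -> emit 'b', reset
Bit 5: prefix='1' (no match yet)
Bit 6: prefix='10' (no match yet)
Bit 7: prefix='101' -> emit 'n', reset
Bit 8: prefix='0' -> emit 'o', reset
Bit 9: prefix='0' -> emit 'o', reset

Answer: 0 2 5 8 9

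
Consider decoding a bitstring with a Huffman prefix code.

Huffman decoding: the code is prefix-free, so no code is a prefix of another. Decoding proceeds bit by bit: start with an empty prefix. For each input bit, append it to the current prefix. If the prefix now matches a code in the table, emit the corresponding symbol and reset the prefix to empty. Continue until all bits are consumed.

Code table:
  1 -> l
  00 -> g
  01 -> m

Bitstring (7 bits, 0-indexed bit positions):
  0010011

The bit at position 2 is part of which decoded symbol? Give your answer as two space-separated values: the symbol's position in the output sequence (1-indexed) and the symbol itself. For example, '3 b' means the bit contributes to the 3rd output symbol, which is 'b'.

Answer: 2 l

Derivation:
Bit 0: prefix='0' (no match yet)
Bit 1: prefix='00' -> emit 'g', reset
Bit 2: prefix='1' -> emit 'l', reset
Bit 3: prefix='0' (no match yet)
Bit 4: prefix='00' -> emit 'g', reset
Bit 5: prefix='1' -> emit 'l', reset
Bit 6: prefix='1' -> emit 'l', reset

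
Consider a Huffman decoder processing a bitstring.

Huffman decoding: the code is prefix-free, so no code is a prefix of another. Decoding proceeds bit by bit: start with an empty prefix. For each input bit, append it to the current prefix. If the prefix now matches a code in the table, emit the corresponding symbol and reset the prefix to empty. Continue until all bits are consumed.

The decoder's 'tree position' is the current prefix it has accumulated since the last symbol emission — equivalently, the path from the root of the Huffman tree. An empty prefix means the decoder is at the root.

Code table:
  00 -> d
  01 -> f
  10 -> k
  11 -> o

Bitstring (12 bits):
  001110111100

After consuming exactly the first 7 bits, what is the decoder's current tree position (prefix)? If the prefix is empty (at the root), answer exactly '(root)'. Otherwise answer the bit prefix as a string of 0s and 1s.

Bit 0: prefix='0' (no match yet)
Bit 1: prefix='00' -> emit 'd', reset
Bit 2: prefix='1' (no match yet)
Bit 3: prefix='11' -> emit 'o', reset
Bit 4: prefix='1' (no match yet)
Bit 5: prefix='10' -> emit 'k', reset
Bit 6: prefix='1' (no match yet)

Answer: 1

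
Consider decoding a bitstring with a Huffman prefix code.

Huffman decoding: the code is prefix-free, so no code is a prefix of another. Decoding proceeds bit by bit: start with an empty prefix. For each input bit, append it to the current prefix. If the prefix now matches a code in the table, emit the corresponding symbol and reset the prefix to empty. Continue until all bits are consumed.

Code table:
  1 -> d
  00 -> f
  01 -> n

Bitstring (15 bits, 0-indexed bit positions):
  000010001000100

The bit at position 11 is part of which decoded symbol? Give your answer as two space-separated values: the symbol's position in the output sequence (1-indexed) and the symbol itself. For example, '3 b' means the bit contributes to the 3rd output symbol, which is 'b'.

Answer: 7 n

Derivation:
Bit 0: prefix='0' (no match yet)
Bit 1: prefix='00' -> emit 'f', reset
Bit 2: prefix='0' (no match yet)
Bit 3: prefix='00' -> emit 'f', reset
Bit 4: prefix='1' -> emit 'd', reset
Bit 5: prefix='0' (no match yet)
Bit 6: prefix='00' -> emit 'f', reset
Bit 7: prefix='0' (no match yet)
Bit 8: prefix='01' -> emit 'n', reset
Bit 9: prefix='0' (no match yet)
Bit 10: prefix='00' -> emit 'f', reset
Bit 11: prefix='0' (no match yet)
Bit 12: prefix='01' -> emit 'n', reset
Bit 13: prefix='0' (no match yet)
Bit 14: prefix='00' -> emit 'f', reset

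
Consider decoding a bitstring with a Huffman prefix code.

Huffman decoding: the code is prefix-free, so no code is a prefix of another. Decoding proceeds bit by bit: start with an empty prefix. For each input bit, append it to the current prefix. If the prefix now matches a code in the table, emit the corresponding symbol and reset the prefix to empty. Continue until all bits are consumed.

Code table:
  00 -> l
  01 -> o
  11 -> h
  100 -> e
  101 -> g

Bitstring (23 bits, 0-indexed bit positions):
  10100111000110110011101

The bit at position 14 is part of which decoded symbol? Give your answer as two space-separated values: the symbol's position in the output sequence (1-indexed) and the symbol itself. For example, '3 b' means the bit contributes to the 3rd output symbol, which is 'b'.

Answer: 6 g

Derivation:
Bit 0: prefix='1' (no match yet)
Bit 1: prefix='10' (no match yet)
Bit 2: prefix='101' -> emit 'g', reset
Bit 3: prefix='0' (no match yet)
Bit 4: prefix='00' -> emit 'l', reset
Bit 5: prefix='1' (no match yet)
Bit 6: prefix='11' -> emit 'h', reset
Bit 7: prefix='1' (no match yet)
Bit 8: prefix='10' (no match yet)
Bit 9: prefix='100' -> emit 'e', reset
Bit 10: prefix='0' (no match yet)
Bit 11: prefix='01' -> emit 'o', reset
Bit 12: prefix='1' (no match yet)
Bit 13: prefix='10' (no match yet)
Bit 14: prefix='101' -> emit 'g', reset
Bit 15: prefix='1' (no match yet)
Bit 16: prefix='10' (no match yet)
Bit 17: prefix='100' -> emit 'e', reset
Bit 18: prefix='1' (no match yet)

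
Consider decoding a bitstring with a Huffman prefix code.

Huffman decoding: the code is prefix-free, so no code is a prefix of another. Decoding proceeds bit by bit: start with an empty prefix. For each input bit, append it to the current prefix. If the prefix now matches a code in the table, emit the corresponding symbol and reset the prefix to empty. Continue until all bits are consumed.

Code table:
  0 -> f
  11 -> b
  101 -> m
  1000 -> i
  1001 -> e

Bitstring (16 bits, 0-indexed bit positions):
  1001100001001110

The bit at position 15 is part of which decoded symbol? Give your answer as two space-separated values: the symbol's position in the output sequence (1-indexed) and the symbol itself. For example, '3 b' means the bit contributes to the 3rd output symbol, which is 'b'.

Answer: 6 f

Derivation:
Bit 0: prefix='1' (no match yet)
Bit 1: prefix='10' (no match yet)
Bit 2: prefix='100' (no match yet)
Bit 3: prefix='1001' -> emit 'e', reset
Bit 4: prefix='1' (no match yet)
Bit 5: prefix='10' (no match yet)
Bit 6: prefix='100' (no match yet)
Bit 7: prefix='1000' -> emit 'i', reset
Bit 8: prefix='0' -> emit 'f', reset
Bit 9: prefix='1' (no match yet)
Bit 10: prefix='10' (no match yet)
Bit 11: prefix='100' (no match yet)
Bit 12: prefix='1001' -> emit 'e', reset
Bit 13: prefix='1' (no match yet)
Bit 14: prefix='11' -> emit 'b', reset
Bit 15: prefix='0' -> emit 'f', reset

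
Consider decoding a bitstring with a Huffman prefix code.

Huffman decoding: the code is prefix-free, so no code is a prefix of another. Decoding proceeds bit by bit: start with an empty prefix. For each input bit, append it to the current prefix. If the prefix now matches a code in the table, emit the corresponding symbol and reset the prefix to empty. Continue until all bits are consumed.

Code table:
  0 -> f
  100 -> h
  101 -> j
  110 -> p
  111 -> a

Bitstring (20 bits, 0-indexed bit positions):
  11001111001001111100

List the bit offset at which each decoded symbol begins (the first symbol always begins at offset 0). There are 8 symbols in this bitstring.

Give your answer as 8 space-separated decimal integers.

Answer: 0 3 4 7 10 13 16 19

Derivation:
Bit 0: prefix='1' (no match yet)
Bit 1: prefix='11' (no match yet)
Bit 2: prefix='110' -> emit 'p', reset
Bit 3: prefix='0' -> emit 'f', reset
Bit 4: prefix='1' (no match yet)
Bit 5: prefix='11' (no match yet)
Bit 6: prefix='111' -> emit 'a', reset
Bit 7: prefix='1' (no match yet)
Bit 8: prefix='10' (no match yet)
Bit 9: prefix='100' -> emit 'h', reset
Bit 10: prefix='1' (no match yet)
Bit 11: prefix='10' (no match yet)
Bit 12: prefix='100' -> emit 'h', reset
Bit 13: prefix='1' (no match yet)
Bit 14: prefix='11' (no match yet)
Bit 15: prefix='111' -> emit 'a', reset
Bit 16: prefix='1' (no match yet)
Bit 17: prefix='11' (no match yet)
Bit 18: prefix='110' -> emit 'p', reset
Bit 19: prefix='0' -> emit 'f', reset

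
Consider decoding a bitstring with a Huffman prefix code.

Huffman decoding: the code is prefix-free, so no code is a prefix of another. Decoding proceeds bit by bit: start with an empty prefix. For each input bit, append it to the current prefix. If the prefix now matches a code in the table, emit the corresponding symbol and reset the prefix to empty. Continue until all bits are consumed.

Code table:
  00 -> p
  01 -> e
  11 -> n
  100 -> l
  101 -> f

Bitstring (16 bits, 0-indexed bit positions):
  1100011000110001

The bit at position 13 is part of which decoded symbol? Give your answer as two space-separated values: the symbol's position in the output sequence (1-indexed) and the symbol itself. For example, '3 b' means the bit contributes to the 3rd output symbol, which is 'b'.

Bit 0: prefix='1' (no match yet)
Bit 1: prefix='11' -> emit 'n', reset
Bit 2: prefix='0' (no match yet)
Bit 3: prefix='00' -> emit 'p', reset
Bit 4: prefix='0' (no match yet)
Bit 5: prefix='01' -> emit 'e', reset
Bit 6: prefix='1' (no match yet)
Bit 7: prefix='10' (no match yet)
Bit 8: prefix='100' -> emit 'l', reset
Bit 9: prefix='0' (no match yet)
Bit 10: prefix='01' -> emit 'e', reset
Bit 11: prefix='1' (no match yet)
Bit 12: prefix='10' (no match yet)
Bit 13: prefix='100' -> emit 'l', reset
Bit 14: prefix='0' (no match yet)
Bit 15: prefix='01' -> emit 'e', reset

Answer: 6 l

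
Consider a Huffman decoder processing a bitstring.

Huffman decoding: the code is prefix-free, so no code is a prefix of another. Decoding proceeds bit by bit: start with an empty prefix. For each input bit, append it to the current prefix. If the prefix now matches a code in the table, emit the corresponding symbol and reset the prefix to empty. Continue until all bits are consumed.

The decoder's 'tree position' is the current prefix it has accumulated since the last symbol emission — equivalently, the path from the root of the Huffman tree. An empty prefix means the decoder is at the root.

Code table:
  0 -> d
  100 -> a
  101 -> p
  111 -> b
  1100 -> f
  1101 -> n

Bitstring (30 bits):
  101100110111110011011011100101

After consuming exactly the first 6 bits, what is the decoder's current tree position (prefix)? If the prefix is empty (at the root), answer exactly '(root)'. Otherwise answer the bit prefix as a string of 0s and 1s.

Bit 0: prefix='1' (no match yet)
Bit 1: prefix='10' (no match yet)
Bit 2: prefix='101' -> emit 'p', reset
Bit 3: prefix='1' (no match yet)
Bit 4: prefix='10' (no match yet)
Bit 5: prefix='100' -> emit 'a', reset

Answer: (root)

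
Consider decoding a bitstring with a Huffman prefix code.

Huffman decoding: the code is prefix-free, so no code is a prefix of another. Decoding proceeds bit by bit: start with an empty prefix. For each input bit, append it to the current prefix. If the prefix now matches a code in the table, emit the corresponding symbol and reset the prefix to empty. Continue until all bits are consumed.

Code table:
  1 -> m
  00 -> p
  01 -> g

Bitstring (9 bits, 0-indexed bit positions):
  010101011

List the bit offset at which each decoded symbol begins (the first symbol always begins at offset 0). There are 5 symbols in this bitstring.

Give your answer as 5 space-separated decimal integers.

Bit 0: prefix='0' (no match yet)
Bit 1: prefix='01' -> emit 'g', reset
Bit 2: prefix='0' (no match yet)
Bit 3: prefix='01' -> emit 'g', reset
Bit 4: prefix='0' (no match yet)
Bit 5: prefix='01' -> emit 'g', reset
Bit 6: prefix='0' (no match yet)
Bit 7: prefix='01' -> emit 'g', reset
Bit 8: prefix='1' -> emit 'm', reset

Answer: 0 2 4 6 8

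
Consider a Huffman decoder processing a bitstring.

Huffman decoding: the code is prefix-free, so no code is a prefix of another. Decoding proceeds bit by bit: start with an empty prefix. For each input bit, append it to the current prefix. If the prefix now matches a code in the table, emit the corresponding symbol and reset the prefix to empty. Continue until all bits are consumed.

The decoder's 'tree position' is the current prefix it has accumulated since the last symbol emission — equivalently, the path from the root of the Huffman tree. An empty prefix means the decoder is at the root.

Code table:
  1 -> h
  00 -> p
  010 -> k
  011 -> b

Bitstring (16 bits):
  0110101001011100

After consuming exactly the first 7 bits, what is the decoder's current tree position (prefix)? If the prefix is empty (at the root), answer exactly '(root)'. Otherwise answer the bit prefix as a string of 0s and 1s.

Answer: (root)

Derivation:
Bit 0: prefix='0' (no match yet)
Bit 1: prefix='01' (no match yet)
Bit 2: prefix='011' -> emit 'b', reset
Bit 3: prefix='0' (no match yet)
Bit 4: prefix='01' (no match yet)
Bit 5: prefix='010' -> emit 'k', reset
Bit 6: prefix='1' -> emit 'h', reset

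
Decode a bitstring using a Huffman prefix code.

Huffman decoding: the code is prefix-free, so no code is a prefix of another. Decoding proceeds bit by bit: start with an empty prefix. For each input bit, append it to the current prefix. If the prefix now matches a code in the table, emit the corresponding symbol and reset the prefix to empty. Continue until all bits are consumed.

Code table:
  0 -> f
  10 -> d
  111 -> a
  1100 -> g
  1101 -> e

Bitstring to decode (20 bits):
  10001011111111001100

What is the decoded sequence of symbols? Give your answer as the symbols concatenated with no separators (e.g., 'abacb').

Answer: dffdaagg

Derivation:
Bit 0: prefix='1' (no match yet)
Bit 1: prefix='10' -> emit 'd', reset
Bit 2: prefix='0' -> emit 'f', reset
Bit 3: prefix='0' -> emit 'f', reset
Bit 4: prefix='1' (no match yet)
Bit 5: prefix='10' -> emit 'd', reset
Bit 6: prefix='1' (no match yet)
Bit 7: prefix='11' (no match yet)
Bit 8: prefix='111' -> emit 'a', reset
Bit 9: prefix='1' (no match yet)
Bit 10: prefix='11' (no match yet)
Bit 11: prefix='111' -> emit 'a', reset
Bit 12: prefix='1' (no match yet)
Bit 13: prefix='11' (no match yet)
Bit 14: prefix='110' (no match yet)
Bit 15: prefix='1100' -> emit 'g', reset
Bit 16: prefix='1' (no match yet)
Bit 17: prefix='11' (no match yet)
Bit 18: prefix='110' (no match yet)
Bit 19: prefix='1100' -> emit 'g', reset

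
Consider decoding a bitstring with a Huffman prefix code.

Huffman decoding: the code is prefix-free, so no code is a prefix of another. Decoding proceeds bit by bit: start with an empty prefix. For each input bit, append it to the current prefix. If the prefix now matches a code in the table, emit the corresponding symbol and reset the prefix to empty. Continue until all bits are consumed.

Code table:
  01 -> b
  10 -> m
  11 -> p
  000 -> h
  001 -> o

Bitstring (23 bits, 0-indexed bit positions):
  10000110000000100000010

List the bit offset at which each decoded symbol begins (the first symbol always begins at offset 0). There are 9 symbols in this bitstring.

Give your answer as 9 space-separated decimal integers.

Answer: 0 2 5 7 10 13 15 18 21

Derivation:
Bit 0: prefix='1' (no match yet)
Bit 1: prefix='10' -> emit 'm', reset
Bit 2: prefix='0' (no match yet)
Bit 3: prefix='00' (no match yet)
Bit 4: prefix='000' -> emit 'h', reset
Bit 5: prefix='1' (no match yet)
Bit 6: prefix='11' -> emit 'p', reset
Bit 7: prefix='0' (no match yet)
Bit 8: prefix='00' (no match yet)
Bit 9: prefix='000' -> emit 'h', reset
Bit 10: prefix='0' (no match yet)
Bit 11: prefix='00' (no match yet)
Bit 12: prefix='000' -> emit 'h', reset
Bit 13: prefix='0' (no match yet)
Bit 14: prefix='01' -> emit 'b', reset
Bit 15: prefix='0' (no match yet)
Bit 16: prefix='00' (no match yet)
Bit 17: prefix='000' -> emit 'h', reset
Bit 18: prefix='0' (no match yet)
Bit 19: prefix='00' (no match yet)
Bit 20: prefix='000' -> emit 'h', reset
Bit 21: prefix='1' (no match yet)
Bit 22: prefix='10' -> emit 'm', reset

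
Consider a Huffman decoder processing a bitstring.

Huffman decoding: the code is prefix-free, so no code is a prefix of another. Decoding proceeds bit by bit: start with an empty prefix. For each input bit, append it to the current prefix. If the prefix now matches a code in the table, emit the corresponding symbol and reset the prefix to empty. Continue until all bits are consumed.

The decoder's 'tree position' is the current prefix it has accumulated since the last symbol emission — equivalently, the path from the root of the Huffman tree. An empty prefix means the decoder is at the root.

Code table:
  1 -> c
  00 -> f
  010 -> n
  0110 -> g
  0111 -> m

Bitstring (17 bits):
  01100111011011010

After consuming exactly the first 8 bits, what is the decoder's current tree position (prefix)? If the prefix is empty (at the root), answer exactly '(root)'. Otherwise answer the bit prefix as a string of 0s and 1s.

Bit 0: prefix='0' (no match yet)
Bit 1: prefix='01' (no match yet)
Bit 2: prefix='011' (no match yet)
Bit 3: prefix='0110' -> emit 'g', reset
Bit 4: prefix='0' (no match yet)
Bit 5: prefix='01' (no match yet)
Bit 6: prefix='011' (no match yet)
Bit 7: prefix='0111' -> emit 'm', reset

Answer: (root)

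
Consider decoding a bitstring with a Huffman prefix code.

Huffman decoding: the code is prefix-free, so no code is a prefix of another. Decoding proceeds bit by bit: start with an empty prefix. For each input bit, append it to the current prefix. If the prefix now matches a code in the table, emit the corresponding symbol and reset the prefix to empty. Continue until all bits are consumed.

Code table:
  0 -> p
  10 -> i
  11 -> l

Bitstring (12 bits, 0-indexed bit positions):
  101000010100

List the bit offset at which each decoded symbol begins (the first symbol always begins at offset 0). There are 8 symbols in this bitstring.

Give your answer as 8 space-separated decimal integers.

Answer: 0 2 4 5 6 7 9 11

Derivation:
Bit 0: prefix='1' (no match yet)
Bit 1: prefix='10' -> emit 'i', reset
Bit 2: prefix='1' (no match yet)
Bit 3: prefix='10' -> emit 'i', reset
Bit 4: prefix='0' -> emit 'p', reset
Bit 5: prefix='0' -> emit 'p', reset
Bit 6: prefix='0' -> emit 'p', reset
Bit 7: prefix='1' (no match yet)
Bit 8: prefix='10' -> emit 'i', reset
Bit 9: prefix='1' (no match yet)
Bit 10: prefix='10' -> emit 'i', reset
Bit 11: prefix='0' -> emit 'p', reset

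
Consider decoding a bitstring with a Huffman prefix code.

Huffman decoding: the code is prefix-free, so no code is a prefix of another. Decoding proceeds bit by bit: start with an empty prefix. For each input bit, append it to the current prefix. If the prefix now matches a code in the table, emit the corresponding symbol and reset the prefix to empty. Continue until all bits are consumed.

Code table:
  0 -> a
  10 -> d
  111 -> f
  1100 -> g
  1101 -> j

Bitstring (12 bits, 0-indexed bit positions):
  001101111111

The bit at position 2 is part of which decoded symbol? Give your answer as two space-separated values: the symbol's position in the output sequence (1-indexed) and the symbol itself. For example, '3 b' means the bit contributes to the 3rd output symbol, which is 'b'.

Bit 0: prefix='0' -> emit 'a', reset
Bit 1: prefix='0' -> emit 'a', reset
Bit 2: prefix='1' (no match yet)
Bit 3: prefix='11' (no match yet)
Bit 4: prefix='110' (no match yet)
Bit 5: prefix='1101' -> emit 'j', reset
Bit 6: prefix='1' (no match yet)

Answer: 3 j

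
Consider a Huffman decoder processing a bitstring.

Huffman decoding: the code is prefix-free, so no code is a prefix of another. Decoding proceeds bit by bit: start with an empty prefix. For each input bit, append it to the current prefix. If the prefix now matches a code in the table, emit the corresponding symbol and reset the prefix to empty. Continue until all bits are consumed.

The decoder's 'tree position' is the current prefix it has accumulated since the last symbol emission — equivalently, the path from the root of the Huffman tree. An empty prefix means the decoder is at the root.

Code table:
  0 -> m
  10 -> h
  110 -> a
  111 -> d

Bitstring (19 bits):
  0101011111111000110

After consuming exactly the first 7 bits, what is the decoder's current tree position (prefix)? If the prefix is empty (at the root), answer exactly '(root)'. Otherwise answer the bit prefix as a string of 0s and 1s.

Answer: 11

Derivation:
Bit 0: prefix='0' -> emit 'm', reset
Bit 1: prefix='1' (no match yet)
Bit 2: prefix='10' -> emit 'h', reset
Bit 3: prefix='1' (no match yet)
Bit 4: prefix='10' -> emit 'h', reset
Bit 5: prefix='1' (no match yet)
Bit 6: prefix='11' (no match yet)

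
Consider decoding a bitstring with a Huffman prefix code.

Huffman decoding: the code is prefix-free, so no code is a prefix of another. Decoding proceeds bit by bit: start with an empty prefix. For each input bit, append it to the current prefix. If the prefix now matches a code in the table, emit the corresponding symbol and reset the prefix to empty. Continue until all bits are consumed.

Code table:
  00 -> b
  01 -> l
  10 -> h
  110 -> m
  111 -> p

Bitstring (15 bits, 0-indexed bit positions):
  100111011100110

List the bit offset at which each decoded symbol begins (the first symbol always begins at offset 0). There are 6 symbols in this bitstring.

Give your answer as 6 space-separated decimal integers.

Answer: 0 2 4 7 10 12

Derivation:
Bit 0: prefix='1' (no match yet)
Bit 1: prefix='10' -> emit 'h', reset
Bit 2: prefix='0' (no match yet)
Bit 3: prefix='01' -> emit 'l', reset
Bit 4: prefix='1' (no match yet)
Bit 5: prefix='11' (no match yet)
Bit 6: prefix='110' -> emit 'm', reset
Bit 7: prefix='1' (no match yet)
Bit 8: prefix='11' (no match yet)
Bit 9: prefix='111' -> emit 'p', reset
Bit 10: prefix='0' (no match yet)
Bit 11: prefix='00' -> emit 'b', reset
Bit 12: prefix='1' (no match yet)
Bit 13: prefix='11' (no match yet)
Bit 14: prefix='110' -> emit 'm', reset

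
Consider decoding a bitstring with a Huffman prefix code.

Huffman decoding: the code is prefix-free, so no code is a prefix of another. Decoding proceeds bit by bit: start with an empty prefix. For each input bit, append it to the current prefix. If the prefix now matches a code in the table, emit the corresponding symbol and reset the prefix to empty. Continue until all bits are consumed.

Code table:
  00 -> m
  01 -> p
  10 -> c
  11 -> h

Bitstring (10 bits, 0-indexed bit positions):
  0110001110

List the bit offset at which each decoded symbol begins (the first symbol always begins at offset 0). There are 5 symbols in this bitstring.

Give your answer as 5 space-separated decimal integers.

Answer: 0 2 4 6 8

Derivation:
Bit 0: prefix='0' (no match yet)
Bit 1: prefix='01' -> emit 'p', reset
Bit 2: prefix='1' (no match yet)
Bit 3: prefix='10' -> emit 'c', reset
Bit 4: prefix='0' (no match yet)
Bit 5: prefix='00' -> emit 'm', reset
Bit 6: prefix='1' (no match yet)
Bit 7: prefix='11' -> emit 'h', reset
Bit 8: prefix='1' (no match yet)
Bit 9: prefix='10' -> emit 'c', reset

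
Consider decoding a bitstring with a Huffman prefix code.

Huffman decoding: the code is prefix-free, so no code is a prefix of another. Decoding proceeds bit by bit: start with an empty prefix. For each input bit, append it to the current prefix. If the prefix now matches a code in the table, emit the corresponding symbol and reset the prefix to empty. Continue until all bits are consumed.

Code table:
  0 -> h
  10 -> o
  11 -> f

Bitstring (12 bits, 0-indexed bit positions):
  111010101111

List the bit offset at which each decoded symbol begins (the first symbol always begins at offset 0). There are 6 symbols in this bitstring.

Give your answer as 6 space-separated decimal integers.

Bit 0: prefix='1' (no match yet)
Bit 1: prefix='11' -> emit 'f', reset
Bit 2: prefix='1' (no match yet)
Bit 3: prefix='10' -> emit 'o', reset
Bit 4: prefix='1' (no match yet)
Bit 5: prefix='10' -> emit 'o', reset
Bit 6: prefix='1' (no match yet)
Bit 7: prefix='10' -> emit 'o', reset
Bit 8: prefix='1' (no match yet)
Bit 9: prefix='11' -> emit 'f', reset
Bit 10: prefix='1' (no match yet)
Bit 11: prefix='11' -> emit 'f', reset

Answer: 0 2 4 6 8 10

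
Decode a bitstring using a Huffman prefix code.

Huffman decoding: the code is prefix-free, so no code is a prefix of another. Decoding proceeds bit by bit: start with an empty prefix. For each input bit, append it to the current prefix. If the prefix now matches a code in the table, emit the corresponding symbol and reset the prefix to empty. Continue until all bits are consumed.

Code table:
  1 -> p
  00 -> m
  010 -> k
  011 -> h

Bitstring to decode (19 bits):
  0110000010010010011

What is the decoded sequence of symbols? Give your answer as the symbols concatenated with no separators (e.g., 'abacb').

Answer: hmmkkkh

Derivation:
Bit 0: prefix='0' (no match yet)
Bit 1: prefix='01' (no match yet)
Bit 2: prefix='011' -> emit 'h', reset
Bit 3: prefix='0' (no match yet)
Bit 4: prefix='00' -> emit 'm', reset
Bit 5: prefix='0' (no match yet)
Bit 6: prefix='00' -> emit 'm', reset
Bit 7: prefix='0' (no match yet)
Bit 8: prefix='01' (no match yet)
Bit 9: prefix='010' -> emit 'k', reset
Bit 10: prefix='0' (no match yet)
Bit 11: prefix='01' (no match yet)
Bit 12: prefix='010' -> emit 'k', reset
Bit 13: prefix='0' (no match yet)
Bit 14: prefix='01' (no match yet)
Bit 15: prefix='010' -> emit 'k', reset
Bit 16: prefix='0' (no match yet)
Bit 17: prefix='01' (no match yet)
Bit 18: prefix='011' -> emit 'h', reset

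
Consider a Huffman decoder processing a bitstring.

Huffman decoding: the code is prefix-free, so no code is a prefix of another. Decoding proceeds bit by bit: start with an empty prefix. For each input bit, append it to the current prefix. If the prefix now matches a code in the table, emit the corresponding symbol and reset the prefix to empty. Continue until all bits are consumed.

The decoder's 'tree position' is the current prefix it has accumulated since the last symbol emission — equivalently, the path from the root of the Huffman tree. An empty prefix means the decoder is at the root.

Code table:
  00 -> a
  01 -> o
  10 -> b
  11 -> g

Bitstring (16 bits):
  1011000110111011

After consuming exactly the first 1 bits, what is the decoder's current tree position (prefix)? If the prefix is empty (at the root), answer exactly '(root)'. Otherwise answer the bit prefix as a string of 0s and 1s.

Bit 0: prefix='1' (no match yet)

Answer: 1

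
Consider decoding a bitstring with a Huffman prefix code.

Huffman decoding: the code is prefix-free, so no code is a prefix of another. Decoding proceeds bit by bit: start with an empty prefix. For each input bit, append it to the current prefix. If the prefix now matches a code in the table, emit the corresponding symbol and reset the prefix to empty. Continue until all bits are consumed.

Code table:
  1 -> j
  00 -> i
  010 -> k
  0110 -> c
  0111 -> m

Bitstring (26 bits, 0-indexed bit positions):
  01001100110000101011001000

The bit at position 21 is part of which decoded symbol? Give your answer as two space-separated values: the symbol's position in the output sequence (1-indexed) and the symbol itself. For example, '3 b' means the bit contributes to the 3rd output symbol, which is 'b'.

Answer: 8 k

Derivation:
Bit 0: prefix='0' (no match yet)
Bit 1: prefix='01' (no match yet)
Bit 2: prefix='010' -> emit 'k', reset
Bit 3: prefix='0' (no match yet)
Bit 4: prefix='01' (no match yet)
Bit 5: prefix='011' (no match yet)
Bit 6: prefix='0110' -> emit 'c', reset
Bit 7: prefix='0' (no match yet)
Bit 8: prefix='01' (no match yet)
Bit 9: prefix='011' (no match yet)
Bit 10: prefix='0110' -> emit 'c', reset
Bit 11: prefix='0' (no match yet)
Bit 12: prefix='00' -> emit 'i', reset
Bit 13: prefix='0' (no match yet)
Bit 14: prefix='01' (no match yet)
Bit 15: prefix='010' -> emit 'k', reset
Bit 16: prefix='1' -> emit 'j', reset
Bit 17: prefix='0' (no match yet)
Bit 18: prefix='01' (no match yet)
Bit 19: prefix='011' (no match yet)
Bit 20: prefix='0110' -> emit 'c', reset
Bit 21: prefix='0' (no match yet)
Bit 22: prefix='01' (no match yet)
Bit 23: prefix='010' -> emit 'k', reset
Bit 24: prefix='0' (no match yet)
Bit 25: prefix='00' -> emit 'i', reset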